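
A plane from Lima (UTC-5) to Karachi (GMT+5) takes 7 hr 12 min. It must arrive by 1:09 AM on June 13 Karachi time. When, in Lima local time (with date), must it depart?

Target arrival in UTC: 1:09 AM − 5:00 = 8:09 PM on Jun 12.
Subtract 7 hours 12 minutes → departure 12:57 PM UTC on Jun 12.
Lima is UTC−5:00: 12:57 PM − 5:00 = 7:57 AM on Jun 12.

7:57 AM on June 12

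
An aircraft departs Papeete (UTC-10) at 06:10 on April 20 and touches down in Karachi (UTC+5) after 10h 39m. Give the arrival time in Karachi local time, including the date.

07:49 on Apr 21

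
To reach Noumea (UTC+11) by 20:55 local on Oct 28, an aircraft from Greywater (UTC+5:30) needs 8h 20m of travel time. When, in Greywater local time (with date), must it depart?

07:05 on October 28

Target arrival in UTC: 20:55 − 11:00 = 09:55 on Oct 28.
Subtract 8 hours and 20 minutes → departure 01:35 UTC on Oct 28.
Greywater is UTC+5:30: 01:35 + 5:30 = 07:05 on Oct 28.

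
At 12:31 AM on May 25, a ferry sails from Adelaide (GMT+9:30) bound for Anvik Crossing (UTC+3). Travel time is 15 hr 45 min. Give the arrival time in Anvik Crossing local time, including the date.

Convert departure to UTC: 12:31 AM − 9:30 = 3:01 PM UTC on May 24.
Add 15 hours 45 minutes travel time → 6:46 AM UTC (May 25).
Anvik Crossing is UTC+3:00, so local arrival = 6:46 AM + 3:00 = 9:46 AM on May 25.

9:46 AM on May 25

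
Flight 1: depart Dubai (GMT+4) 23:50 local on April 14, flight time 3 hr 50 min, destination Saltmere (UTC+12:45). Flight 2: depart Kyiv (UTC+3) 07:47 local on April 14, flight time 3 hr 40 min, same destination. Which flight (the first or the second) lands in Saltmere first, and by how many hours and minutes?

Flight 1 in UTC: 23:50 − 4:00 = 19:50 on Apr 14.
+3 hours and 50 minutes → arrive 23:40 UTC on Apr 14.
Flight 2 in UTC: 07:47 − 3:00 = 04:47 on Apr 14.
+3 hours and 40 minutes → arrive 08:27 UTC on Apr 14.
Flight 2 lands earlier by 15 hours 13 minutes.

the second, by 15 hours 13 minutes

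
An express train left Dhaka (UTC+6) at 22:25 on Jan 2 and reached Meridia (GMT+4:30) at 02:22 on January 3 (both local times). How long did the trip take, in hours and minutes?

Departure in UTC: 22:25 − 6:00 = 16:25 on Jan 2.
Arrival in UTC: 02:22 − 4:30 = 21:52 on Jan 2.
Elapsed = 21:52 − 16:25 = 5 hours 27 minutes.

5 hours 27 minutes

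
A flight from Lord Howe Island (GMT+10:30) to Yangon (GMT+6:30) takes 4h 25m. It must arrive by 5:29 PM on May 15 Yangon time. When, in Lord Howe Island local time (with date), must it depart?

5:04 PM on May 15

Target arrival in UTC: 5:29 PM − 6:30 = 10:59 AM on May 15.
Subtract 4 hours 25 minutes → departure 6:34 AM UTC on May 15.
Lord Howe Island is UTC+10:30: 6:34 AM + 10:30 = 5:04 PM on May 15.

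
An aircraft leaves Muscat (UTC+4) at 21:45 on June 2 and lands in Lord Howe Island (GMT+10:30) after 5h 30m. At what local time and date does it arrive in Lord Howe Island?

09:45 on Jun 3

Convert departure to UTC: 21:45 − 4:00 = 17:45 UTC on Jun 2.
Add 5 hours and 30 minutes travel time → 23:15 UTC.
Lord Howe Island is UTC+10:30, so local arrival = 23:15 + 10:30 = 09:45 on Jun 3.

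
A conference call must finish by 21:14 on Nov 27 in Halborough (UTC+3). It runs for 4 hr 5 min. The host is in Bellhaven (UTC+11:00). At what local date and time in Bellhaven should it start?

01:09 on November 28

Target end time in UTC: 21:14 − 3:00 = 18:14 on Nov 27.
Subtract 4 hours 5 minutes → start 14:09 UTC on Nov 27.
Bellhaven is UTC+11:00: 14:09 + 11:00 = 01:09 on Nov 28.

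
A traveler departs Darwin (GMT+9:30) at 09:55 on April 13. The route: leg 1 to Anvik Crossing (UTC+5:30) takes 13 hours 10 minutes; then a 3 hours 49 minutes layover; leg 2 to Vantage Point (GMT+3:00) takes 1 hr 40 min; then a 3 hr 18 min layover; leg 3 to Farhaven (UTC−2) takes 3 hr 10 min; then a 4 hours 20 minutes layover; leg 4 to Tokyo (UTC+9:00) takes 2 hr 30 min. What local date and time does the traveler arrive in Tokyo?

Convert departure to UTC: 09:55 − 9:30 = 00:25 UTC on Apr 13.
Add 13 hours and 10 minutes leg 1 → 13:35 UTC.
Add 3 hours 49 minutes layover in Anvik Crossing → 17:24 UTC.
Add 1 hour and 40 minutes leg 2 → 19:04 UTC.
Add 3 hours 18 minutes layover in Vantage Point → 22:22 UTC.
Add 3 hours and 10 minutes leg 3 → 01:32 UTC (Apr 14).
Add 4 hours and 20 minutes layover in Farhaven → 05:52 UTC.
Add 2 hours and 30 minutes leg 4 → 08:22 UTC.
Tokyo is UTC+9:00, so local arrival = 08:22 + 9:00 = 17:22 on Apr 14.

17:22 on April 14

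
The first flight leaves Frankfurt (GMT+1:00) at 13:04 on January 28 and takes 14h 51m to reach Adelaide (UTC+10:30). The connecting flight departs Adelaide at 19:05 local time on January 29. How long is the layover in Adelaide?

5 hours 40 minutes

Convert departure to UTC: 13:04 − 1:00 = 12:04 UTC on Jan 28.
Add 14 hours 51 minutes flight time → 02:55 UTC (Jan 29).
Adelaide is UTC+10:30, so local arrival = 02:55 + 10:30 = 13:25 on Jan 29.
Layover = 19:05 − 13:25 = 5 hours 40 minutes.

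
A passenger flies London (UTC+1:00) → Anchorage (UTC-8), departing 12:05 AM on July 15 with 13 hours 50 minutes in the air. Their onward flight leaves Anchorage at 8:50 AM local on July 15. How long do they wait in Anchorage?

Convert departure to UTC: 12:05 AM − 1:00 = 11:05 PM UTC on Jul 14.
Add 13 hours 50 minutes flight time → 12:55 PM UTC (Jul 15).
Anchorage is UTC−8:00, so local arrival = 12:55 PM − 8:00 = 4:55 AM on Jul 15.
Layover = 8:50 AM − 4:55 AM = 3 hours 55 minutes.

3 hours 55 minutes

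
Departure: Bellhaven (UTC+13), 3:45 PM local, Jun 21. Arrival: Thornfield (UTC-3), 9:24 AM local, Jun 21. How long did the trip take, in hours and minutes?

9 hours 39 minutes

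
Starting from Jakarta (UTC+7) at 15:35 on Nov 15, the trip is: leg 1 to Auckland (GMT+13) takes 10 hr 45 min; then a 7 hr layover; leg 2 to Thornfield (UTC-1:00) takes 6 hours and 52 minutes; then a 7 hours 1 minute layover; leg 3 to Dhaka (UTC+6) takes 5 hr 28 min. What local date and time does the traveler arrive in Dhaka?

03:41 on November 17

Convert departure to UTC: 15:35 − 7:00 = 08:35 UTC on Nov 15.
Add 10 hours 45 minutes leg 1 → 19:20 UTC.
Add 7 hours layover in Auckland → 02:20 UTC (Nov 16).
Add 6 hours 52 minutes leg 2 → 09:12 UTC.
Add 7 hours and 1 minute layover in Thornfield → 16:13 UTC.
Add 5 hours and 28 minutes leg 3 → 21:41 UTC.
Dhaka is UTC+6:00, so local arrival = 21:41 + 6:00 = 03:41 on Nov 17.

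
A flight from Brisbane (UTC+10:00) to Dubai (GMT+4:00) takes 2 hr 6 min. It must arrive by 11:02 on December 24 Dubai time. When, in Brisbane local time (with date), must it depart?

14:56 on December 24

Target arrival in UTC: 11:02 − 4:00 = 07:02 on Dec 24.
Subtract 2 hours 6 minutes → departure 04:56 UTC on Dec 24.
Brisbane is UTC+10:00: 04:56 + 10:00 = 14:56 on Dec 24.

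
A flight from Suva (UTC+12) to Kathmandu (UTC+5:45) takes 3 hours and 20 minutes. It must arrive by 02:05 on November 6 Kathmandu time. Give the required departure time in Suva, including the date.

05:00 on Nov 6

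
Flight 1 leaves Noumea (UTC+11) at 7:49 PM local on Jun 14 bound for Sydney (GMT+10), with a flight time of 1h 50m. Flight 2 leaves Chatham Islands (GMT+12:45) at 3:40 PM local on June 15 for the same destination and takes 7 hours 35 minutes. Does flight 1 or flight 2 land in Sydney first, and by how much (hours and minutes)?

the first, by 23 hours 51 minutes

Flight 1 in UTC: 7:49 PM − 11:00 = 8:49 AM on Jun 14.
+1 hour and 50 minutes → arrive 10:39 AM UTC on Jun 14.
Flight 2 in UTC: 3:40 PM − 12:45 = 2:55 AM on Jun 15.
+7 hours 35 minutes → arrive 10:30 AM UTC on Jun 15.
Flight 1 lands earlier by 23 hours 51 minutes.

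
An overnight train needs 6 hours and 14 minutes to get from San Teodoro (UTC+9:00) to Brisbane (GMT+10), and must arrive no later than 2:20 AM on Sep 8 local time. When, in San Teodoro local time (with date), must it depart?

7:06 PM on September 7

Target arrival in UTC: 2:20 AM − 10:00 = 4:20 PM on Sep 7.
Subtract 6 hours 14 minutes → departure 10:06 AM UTC on Sep 7.
San Teodoro is UTC+9:00: 10:06 AM + 9:00 = 7:06 PM on Sep 7.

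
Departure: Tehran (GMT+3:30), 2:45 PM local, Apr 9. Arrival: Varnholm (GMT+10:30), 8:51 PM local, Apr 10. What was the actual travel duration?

Departure in UTC: 2:45 PM − 3:30 = 11:15 AM on Apr 9.
Arrival in UTC: 8:51 PM − 10:30 = 10:21 AM on Apr 10.
Elapsed = 10:21 AM − 11:15 AM (+1 day) = 23 hours 6 minutes.

23 hours 6 minutes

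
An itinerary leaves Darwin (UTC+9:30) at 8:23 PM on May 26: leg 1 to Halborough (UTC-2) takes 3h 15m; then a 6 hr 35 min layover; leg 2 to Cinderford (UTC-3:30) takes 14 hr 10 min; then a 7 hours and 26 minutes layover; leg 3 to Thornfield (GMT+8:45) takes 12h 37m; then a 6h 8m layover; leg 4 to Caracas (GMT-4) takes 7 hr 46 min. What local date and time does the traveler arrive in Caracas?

4:50 PM on May 28

Convert departure to UTC: 8:23 PM − 9:30 = 10:53 AM UTC on May 26.
Add 3 hours 15 minutes leg 1 → 2:08 PM UTC.
Add 6 hours and 35 minutes layover in Halborough → 8:43 PM UTC.
Add 14 hours 10 minutes leg 2 → 10:53 AM UTC (May 27).
Add 7 hours 26 minutes layover in Cinderford → 6:19 PM UTC.
Add 12 hours 37 minutes leg 3 → 6:56 AM UTC (May 28).
Add 6 hours 8 minutes layover in Thornfield → 1:04 PM UTC.
Add 7 hours 46 minutes leg 4 → 8:50 PM UTC.
Caracas is UTC−4:00, so local arrival = 8:50 PM − 4:00 = 4:50 PM on May 28.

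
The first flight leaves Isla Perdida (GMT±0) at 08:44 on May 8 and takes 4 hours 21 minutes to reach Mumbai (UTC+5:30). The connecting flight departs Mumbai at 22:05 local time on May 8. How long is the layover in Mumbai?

Isla Perdida is at UTC+0, so departure is already 08:44 UTC on May 8.
Add 4 hours 21 minutes flight time → 13:05 UTC.
Mumbai is UTC+5:30, so local arrival = 13:05 + 5:30 = 18:35 on May 8.
Layover = 22:05 − 18:35 = 3 hours 30 minutes.

3 hours 30 minutes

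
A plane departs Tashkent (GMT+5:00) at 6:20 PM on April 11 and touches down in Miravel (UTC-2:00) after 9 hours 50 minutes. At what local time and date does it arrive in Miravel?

Convert departure to UTC: 6:20 PM − 5:00 = 1:20 PM UTC on Apr 11.
Add 9 hours 50 minutes travel time → 11:10 PM UTC.
Miravel is UTC−2:00, so local arrival = 11:10 PM − 2:00 = 9:10 PM on Apr 11.

9:10 PM on April 11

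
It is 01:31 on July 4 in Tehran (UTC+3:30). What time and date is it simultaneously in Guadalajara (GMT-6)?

16:01 on July 3

In UTC: 01:31 − 3:30 = 22:01 on Jul 3.
Guadalajara is UTC−6:00: 22:01 − 6:00 = 16:01 on Jul 3.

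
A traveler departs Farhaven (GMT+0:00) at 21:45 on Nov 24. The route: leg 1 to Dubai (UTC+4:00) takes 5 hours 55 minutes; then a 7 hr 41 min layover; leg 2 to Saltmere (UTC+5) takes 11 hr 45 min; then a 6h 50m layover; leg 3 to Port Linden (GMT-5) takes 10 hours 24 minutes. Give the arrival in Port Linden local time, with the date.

11:20 on November 26

Farhaven is at UTC+0, so departure is already 21:45 UTC on Nov 24.
Add 5 hours 55 minutes leg 1 → 03:40 UTC (Nov 25).
Add 7 hours and 41 minutes layover in Dubai → 11:21 UTC.
Add 11 hours 45 minutes leg 2 → 23:06 UTC.
Add 6 hours and 50 minutes layover in Saltmere → 05:56 UTC (Nov 26).
Add 10 hours 24 minutes leg 3 → 16:20 UTC.
Port Linden is UTC−5:00, so local arrival = 16:20 − 5:00 = 11:20 on Nov 26.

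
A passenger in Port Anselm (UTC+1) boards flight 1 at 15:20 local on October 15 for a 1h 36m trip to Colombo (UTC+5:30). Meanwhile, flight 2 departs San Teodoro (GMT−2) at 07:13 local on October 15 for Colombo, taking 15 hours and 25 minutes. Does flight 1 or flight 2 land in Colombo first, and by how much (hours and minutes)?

Flight 1 in UTC: 15:20 − 1:00 = 14:20 on Oct 15.
+1 hour and 36 minutes → arrive 15:56 UTC on Oct 15.
Flight 2 in UTC: 07:13 + 2:00 = 09:13 on Oct 15.
+15 hours 25 minutes → arrive 00:38 UTC on Oct 16.
Flight 1 lands earlier by 8 hours 42 minutes.

the first, by 8 hours 42 minutes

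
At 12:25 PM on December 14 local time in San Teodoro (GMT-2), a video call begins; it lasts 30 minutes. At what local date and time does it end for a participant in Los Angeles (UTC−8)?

6:55 AM on December 14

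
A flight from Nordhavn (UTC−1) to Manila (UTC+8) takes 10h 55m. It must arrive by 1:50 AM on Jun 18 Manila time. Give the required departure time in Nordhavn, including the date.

5:55 AM on Jun 17

Target arrival in UTC: 1:50 AM − 8:00 = 5:50 PM on Jun 17.
Subtract 10 hours and 55 minutes → departure 6:55 AM UTC on Jun 17.
Nordhavn is UTC−1:00: 6:55 AM − 1:00 = 5:55 AM on Jun 17.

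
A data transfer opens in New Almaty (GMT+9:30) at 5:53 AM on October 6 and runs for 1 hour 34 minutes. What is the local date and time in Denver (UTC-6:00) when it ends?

Convert start to UTC: 5:53 AM − 9:30 = 8:23 PM UTC on Oct 5.
Add 1 hour and 34 minutes duration → 9:57 PM UTC.
Denver is UTC−6:00, so local end time = 9:57 PM − 6:00 = 3:57 PM on Oct 5.

3:57 PM on October 5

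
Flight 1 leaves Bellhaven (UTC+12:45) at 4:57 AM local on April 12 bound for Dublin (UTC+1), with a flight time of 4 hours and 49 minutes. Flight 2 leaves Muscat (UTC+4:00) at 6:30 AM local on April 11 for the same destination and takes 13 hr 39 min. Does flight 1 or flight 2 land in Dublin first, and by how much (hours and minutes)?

the second, by 4 hours 52 minutes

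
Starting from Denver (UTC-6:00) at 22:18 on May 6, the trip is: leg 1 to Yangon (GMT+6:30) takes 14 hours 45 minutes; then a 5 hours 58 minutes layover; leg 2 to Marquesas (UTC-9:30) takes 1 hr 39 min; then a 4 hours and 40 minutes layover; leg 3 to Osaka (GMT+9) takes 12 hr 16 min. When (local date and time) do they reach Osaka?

Convert departure to UTC: 22:18 + 6:00 = 04:18 UTC on May 7.
Add 14 hours 45 minutes leg 1 → 19:03 UTC.
Add 5 hours 58 minutes layover in Yangon → 01:01 UTC (May 8).
Add 1 hour and 39 minutes leg 2 → 02:40 UTC.
Add 4 hours and 40 minutes layover in Marquesas → 07:20 UTC.
Add 12 hours and 16 minutes leg 3 → 19:36 UTC.
Osaka is UTC+9:00, so local arrival = 19:36 + 9:00 = 04:36 on May 9.

04:36 on May 9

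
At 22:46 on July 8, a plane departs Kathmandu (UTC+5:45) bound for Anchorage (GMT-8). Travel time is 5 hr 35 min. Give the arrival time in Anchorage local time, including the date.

14:36 on Jul 8

Anchorage is 13:45 behind Kathmandu.
After 5 hours and 35 minutes it is 04:21 (Jul 9) in Kathmandu.
Shift by the zone difference: 04:21 − 13:45 = 14:36 on Jul 8 in Anchorage.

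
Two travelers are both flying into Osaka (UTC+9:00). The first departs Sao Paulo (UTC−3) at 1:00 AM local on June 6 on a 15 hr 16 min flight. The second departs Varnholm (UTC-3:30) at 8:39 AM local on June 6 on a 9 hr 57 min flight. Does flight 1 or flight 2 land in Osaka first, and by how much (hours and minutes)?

the first, by 2 hours 50 minutes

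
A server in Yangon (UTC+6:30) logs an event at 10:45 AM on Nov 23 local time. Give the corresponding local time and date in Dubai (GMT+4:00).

In UTC: 10:45 AM − 6:30 = 4:15 AM on Nov 23.
Dubai is UTC+4:00: 4:15 AM + 4:00 = 8:15 AM on Nov 23.

8:15 AM on Nov 23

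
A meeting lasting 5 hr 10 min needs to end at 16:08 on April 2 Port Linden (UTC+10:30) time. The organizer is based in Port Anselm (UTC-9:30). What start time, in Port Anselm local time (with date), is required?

Target end time in UTC: 16:08 − 10:30 = 05:38 on Apr 2.
Subtract 5 hours 10 minutes → start 00:28 UTC on Apr 2.
Port Anselm is UTC−9:30: 00:28 − 9:30 = 14:58 on Apr 1.

14:58 on April 1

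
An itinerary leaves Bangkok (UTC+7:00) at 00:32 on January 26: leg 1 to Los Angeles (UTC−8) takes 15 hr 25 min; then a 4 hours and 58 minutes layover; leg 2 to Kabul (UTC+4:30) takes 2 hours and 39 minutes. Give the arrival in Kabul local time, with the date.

Convert departure to UTC: 00:32 − 7:00 = 17:32 UTC on Jan 25.
Add 15 hours and 25 minutes leg 1 → 08:57 UTC (Jan 26).
Add 4 hours and 58 minutes layover in Los Angeles → 13:55 UTC.
Add 2 hours 39 minutes leg 2 → 16:34 UTC.
Kabul is UTC+4:30, so local arrival = 16:34 + 4:30 = 21:04 on Jan 26.

21:04 on January 26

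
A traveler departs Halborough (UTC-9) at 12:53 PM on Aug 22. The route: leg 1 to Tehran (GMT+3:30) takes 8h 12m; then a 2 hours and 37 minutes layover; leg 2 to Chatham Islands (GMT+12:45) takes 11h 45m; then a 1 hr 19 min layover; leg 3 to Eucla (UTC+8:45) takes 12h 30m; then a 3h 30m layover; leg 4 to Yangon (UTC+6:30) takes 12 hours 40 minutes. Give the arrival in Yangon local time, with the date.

8:56 AM on August 25

Convert departure to UTC: 12:53 PM + 9:00 = 9:53 PM UTC on Aug 22.
Add 8 hours 12 minutes leg 1 → 6:05 AM UTC (Aug 23).
Add 2 hours and 37 minutes layover in Tehran → 8:42 AM UTC.
Add 11 hours 45 minutes leg 2 → 8:27 PM UTC.
Add 1 hour 19 minutes layover in Chatham Islands → 9:46 PM UTC.
Add 12 hours 30 minutes leg 3 → 10:16 AM UTC (Aug 24).
Add 3 hours 30 minutes layover in Eucla → 1:46 PM UTC.
Add 12 hours and 40 minutes leg 4 → 2:26 AM UTC (Aug 25).
Yangon is UTC+6:30, so local arrival = 2:26 AM + 6:30 = 8:56 AM on Aug 25.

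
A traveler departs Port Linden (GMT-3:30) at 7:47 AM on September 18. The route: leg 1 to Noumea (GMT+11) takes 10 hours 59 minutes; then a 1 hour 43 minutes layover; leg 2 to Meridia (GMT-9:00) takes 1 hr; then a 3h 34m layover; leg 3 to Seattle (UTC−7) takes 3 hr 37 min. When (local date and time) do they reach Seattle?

1:10 AM on September 19

Convert departure to UTC: 7:47 AM + 3:30 = 11:17 AM UTC on Sep 18.
Add 10 hours and 59 minutes leg 1 → 10:16 PM UTC.
Add 1 hour and 43 minutes layover in Noumea → 11:59 PM UTC.
Add 1 hour leg 2 → 12:59 AM UTC (Sep 19).
Add 3 hours and 34 minutes layover in Meridia → 4:33 AM UTC.
Add 3 hours 37 minutes leg 3 → 8:10 AM UTC.
Seattle is UTC−7:00, so local arrival = 8:10 AM − 7:00 = 1:10 AM on Sep 19.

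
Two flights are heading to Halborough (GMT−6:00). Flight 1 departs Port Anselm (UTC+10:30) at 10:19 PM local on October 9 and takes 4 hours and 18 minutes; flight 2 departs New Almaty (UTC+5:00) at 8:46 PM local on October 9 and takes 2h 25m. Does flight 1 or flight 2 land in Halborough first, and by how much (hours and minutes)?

Flight 1 in UTC: 10:19 PM − 10:30 = 11:49 AM on Oct 9.
+4 hours and 18 minutes → arrive 4:07 PM UTC on Oct 9.
Flight 2 in UTC: 8:46 PM − 5:00 = 3:46 PM on Oct 9.
+2 hours and 25 minutes → arrive 6:11 PM UTC on Oct 9.
Flight 1 lands earlier by 2 hours 4 minutes.

the first, by 2 hours 4 minutes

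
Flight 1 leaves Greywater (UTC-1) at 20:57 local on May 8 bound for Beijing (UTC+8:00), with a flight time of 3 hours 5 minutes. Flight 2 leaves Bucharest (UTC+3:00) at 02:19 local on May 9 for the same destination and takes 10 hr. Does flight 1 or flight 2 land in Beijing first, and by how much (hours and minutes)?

the first, by 8 hours 17 minutes

Flight 1 in UTC: 20:57 + 1:00 = 21:57 on May 8.
+3 hours 5 minutes → arrive 01:02 UTC on May 9.
Flight 2 in UTC: 02:19 − 3:00 = 23:19 on May 8.
+10 hours → arrive 09:19 UTC on May 9.
Flight 1 lands earlier by 8 hours 17 minutes.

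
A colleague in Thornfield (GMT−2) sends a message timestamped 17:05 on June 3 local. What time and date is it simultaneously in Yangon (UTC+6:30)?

Yangon is 8:30 ahead of Thornfield.
Shift by the zone difference: 17:05 + 8:30 = 01:35 on Jun 4 in Yangon.

01:35 on June 4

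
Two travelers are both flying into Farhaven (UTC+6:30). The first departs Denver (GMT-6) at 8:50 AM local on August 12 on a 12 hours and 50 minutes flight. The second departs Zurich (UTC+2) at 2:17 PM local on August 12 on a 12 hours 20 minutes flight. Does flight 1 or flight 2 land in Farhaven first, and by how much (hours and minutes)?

the second, by 3 hours 3 minutes

Flight 1 in UTC: 8:50 AM + 6:00 = 2:50 PM on Aug 12.
+12 hours and 50 minutes → arrive 3:40 AM UTC on Aug 13.
Flight 2 in UTC: 2:17 PM − 2:00 = 12:17 PM on Aug 12.
+12 hours and 20 minutes → arrive 12:37 AM UTC on Aug 13.
Flight 2 lands earlier by 3 hours 3 minutes.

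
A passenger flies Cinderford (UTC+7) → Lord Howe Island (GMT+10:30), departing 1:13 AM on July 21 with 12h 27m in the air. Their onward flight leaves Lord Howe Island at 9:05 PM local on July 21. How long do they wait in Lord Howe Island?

Convert departure to UTC: 1:13 AM − 7:00 = 6:13 PM UTC on Jul 20.
Add 12 hours 27 minutes flight time → 6:40 AM UTC (Jul 21).
Lord Howe Island is UTC+10:30, so local arrival = 6:40 AM + 10:30 = 5:10 PM on Jul 21.
Layover = 9:05 PM − 5:10 PM = 3 hours 55 minutes.

3 hours 55 minutes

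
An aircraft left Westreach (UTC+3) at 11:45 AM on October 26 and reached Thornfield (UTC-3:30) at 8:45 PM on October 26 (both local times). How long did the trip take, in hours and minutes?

Departure in UTC: 11:45 AM − 3:00 = 8:45 AM on Oct 26.
Arrival in UTC: 8:45 PM + 3:30 = 12:15 AM on Oct 27.
Elapsed = 12:15 AM − 8:45 AM (+1 day) = 15 hours 30 minutes.

15 hours 30 minutes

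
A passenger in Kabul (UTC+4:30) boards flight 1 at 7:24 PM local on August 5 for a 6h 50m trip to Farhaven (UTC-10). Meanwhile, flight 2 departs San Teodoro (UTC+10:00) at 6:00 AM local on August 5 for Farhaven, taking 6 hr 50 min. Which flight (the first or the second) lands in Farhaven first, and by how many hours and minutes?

the second, by 18 hours 54 minutes

Flight 1 in UTC: 7:24 PM − 4:30 = 2:54 PM on Aug 5.
+6 hours 50 minutes → arrive 9:44 PM UTC on Aug 5.
Flight 2 in UTC: 6:00 AM − 10:00 = 8:00 PM on Aug 4.
+6 hours 50 minutes → arrive 2:50 AM UTC on Aug 5.
Flight 2 lands earlier by 18 hours 54 minutes.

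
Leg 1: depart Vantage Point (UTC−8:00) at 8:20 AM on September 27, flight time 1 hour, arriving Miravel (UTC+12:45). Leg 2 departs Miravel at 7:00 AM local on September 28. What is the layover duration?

55 minutes

Convert departure to UTC: 8:20 AM + 8:00 = 4:20 PM UTC on Sep 27.
Add 1 hour flight time → 5:20 PM UTC.
Miravel is UTC+12:45, so local arrival = 5:20 PM + 12:45 = 6:05 AM on Sep 28.
Layover = 7:00 AM − 6:05 AM = 55 minutes.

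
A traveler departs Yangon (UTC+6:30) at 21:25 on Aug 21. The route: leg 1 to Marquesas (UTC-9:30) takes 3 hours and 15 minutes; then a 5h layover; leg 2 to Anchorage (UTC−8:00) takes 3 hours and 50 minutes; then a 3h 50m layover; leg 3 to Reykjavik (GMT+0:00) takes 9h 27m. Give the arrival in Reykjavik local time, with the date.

Convert departure to UTC: 21:25 − 6:30 = 14:55 UTC on Aug 21.
Add 3 hours 15 minutes leg 1 → 18:10 UTC.
Add 5 hours layover in Marquesas → 23:10 UTC.
Add 3 hours 50 minutes leg 2 → 03:00 UTC (Aug 22).
Add 3 hours 50 minutes layover in Anchorage → 06:50 UTC.
Add 9 hours and 27 minutes leg 3 → 16:17 UTC.
Reykjavik is UTC+0, so local arrival is the same: 16:17 on Aug 22.

16:17 on August 22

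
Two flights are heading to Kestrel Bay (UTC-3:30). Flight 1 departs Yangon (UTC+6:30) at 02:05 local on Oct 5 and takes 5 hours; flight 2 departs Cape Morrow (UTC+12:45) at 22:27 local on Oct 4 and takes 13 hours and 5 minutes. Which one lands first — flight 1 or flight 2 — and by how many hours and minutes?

the second, by 1 hour 48 minutes

Flight 1 in UTC: 02:05 − 6:30 = 19:35 on Oct 4.
+5 hours → arrive 00:35 UTC on Oct 5.
Flight 2 in UTC: 22:27 − 12:45 = 09:42 on Oct 4.
+13 hours 5 minutes → arrive 22:47 UTC on Oct 4.
Flight 2 lands earlier by 1 hour 48 minutes.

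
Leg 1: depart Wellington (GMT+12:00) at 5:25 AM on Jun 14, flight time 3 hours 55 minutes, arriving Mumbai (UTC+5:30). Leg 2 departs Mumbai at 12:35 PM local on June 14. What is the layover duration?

9 hours 45 minutes

Convert departure to UTC: 5:25 AM − 12:00 = 5:25 PM UTC on Jun 13.
Add 3 hours and 55 minutes flight time → 9:20 PM UTC.
Mumbai is UTC+5:30, so local arrival = 9:20 PM + 5:30 = 2:50 AM on Jun 14.
Layover = 12:35 PM − 2:50 AM = 9 hours 45 minutes.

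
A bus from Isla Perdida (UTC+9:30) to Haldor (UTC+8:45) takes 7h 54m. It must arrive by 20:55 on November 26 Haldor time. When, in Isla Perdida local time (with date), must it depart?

Target arrival in UTC: 20:55 − 8:45 = 12:10 on Nov 26.
Subtract 7 hours and 54 minutes → departure 04:16 UTC on Nov 26.
Isla Perdida is UTC+9:30: 04:16 + 9:30 = 13:46 on Nov 26.

13:46 on Nov 26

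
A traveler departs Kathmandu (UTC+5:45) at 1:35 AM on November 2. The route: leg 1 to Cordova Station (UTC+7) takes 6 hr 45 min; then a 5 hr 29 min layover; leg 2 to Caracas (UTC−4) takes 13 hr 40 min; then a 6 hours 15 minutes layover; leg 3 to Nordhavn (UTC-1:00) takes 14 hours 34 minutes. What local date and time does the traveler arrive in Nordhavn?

Convert departure to UTC: 1:35 AM − 5:45 = 7:50 PM UTC on Nov 1.
Add 6 hours and 45 minutes leg 1 → 2:35 AM UTC (Nov 2).
Add 5 hours and 29 minutes layover in Cordova Station → 8:04 AM UTC.
Add 13 hours and 40 minutes leg 2 → 9:44 PM UTC.
Add 6 hours and 15 minutes layover in Caracas → 3:59 AM UTC (Nov 3).
Add 14 hours 34 minutes leg 3 → 6:33 PM UTC.
Nordhavn is UTC−1:00, so local arrival = 6:33 PM − 1:00 = 5:33 PM on Nov 3.

5:33 PM on Nov 3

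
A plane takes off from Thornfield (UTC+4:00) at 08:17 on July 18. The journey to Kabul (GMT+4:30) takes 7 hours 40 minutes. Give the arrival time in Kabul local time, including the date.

16:27 on Jul 18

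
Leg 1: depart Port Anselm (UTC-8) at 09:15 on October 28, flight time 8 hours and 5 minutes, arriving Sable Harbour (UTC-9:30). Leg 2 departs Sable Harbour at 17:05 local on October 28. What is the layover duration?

1 hour 15 minutes

Convert departure to UTC: 09:15 + 8:00 = 17:15 UTC on Oct 28.
Add 8 hours 5 minutes flight time → 01:20 UTC (Oct 29).
Sable Harbour is UTC−9:30, so local arrival = 01:20 − 9:30 = 15:50 on Oct 28.
Layover = 17:05 − 15:50 = 1 hour 15 minutes.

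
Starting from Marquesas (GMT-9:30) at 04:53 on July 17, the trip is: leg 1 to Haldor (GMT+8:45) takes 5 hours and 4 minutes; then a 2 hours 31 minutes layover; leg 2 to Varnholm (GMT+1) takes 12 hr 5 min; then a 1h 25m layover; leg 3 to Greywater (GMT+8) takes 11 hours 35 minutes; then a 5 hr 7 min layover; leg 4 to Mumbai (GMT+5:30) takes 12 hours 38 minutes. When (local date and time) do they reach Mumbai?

22:18 on July 19

Convert departure to UTC: 04:53 + 9:30 = 14:23 UTC on Jul 17.
Add 5 hours and 4 minutes leg 1 → 19:27 UTC.
Add 2 hours 31 minutes layover in Haldor → 21:58 UTC.
Add 12 hours 5 minutes leg 2 → 10:03 UTC (Jul 18).
Add 1 hour and 25 minutes layover in Varnholm → 11:28 UTC.
Add 11 hours and 35 minutes leg 3 → 23:03 UTC.
Add 5 hours and 7 minutes layover in Greywater → 04:10 UTC (Jul 19).
Add 12 hours and 38 minutes leg 4 → 16:48 UTC.
Mumbai is UTC+5:30, so local arrival = 16:48 + 5:30 = 22:18 on Jul 19.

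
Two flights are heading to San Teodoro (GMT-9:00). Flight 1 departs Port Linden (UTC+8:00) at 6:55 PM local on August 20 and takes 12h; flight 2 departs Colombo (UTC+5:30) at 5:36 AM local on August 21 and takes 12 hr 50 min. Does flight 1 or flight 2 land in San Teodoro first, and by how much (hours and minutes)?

the first, by 14 hours 1 minute

Flight 1 in UTC: 6:55 PM − 8:00 = 10:55 AM on Aug 20.
+12 hours → arrive 10:55 PM UTC on Aug 20.
Flight 2 in UTC: 5:36 AM − 5:30 = 12:06 AM on Aug 21.
+12 hours and 50 minutes → arrive 12:56 PM UTC on Aug 21.
Flight 1 lands earlier by 14 hours 1 minute.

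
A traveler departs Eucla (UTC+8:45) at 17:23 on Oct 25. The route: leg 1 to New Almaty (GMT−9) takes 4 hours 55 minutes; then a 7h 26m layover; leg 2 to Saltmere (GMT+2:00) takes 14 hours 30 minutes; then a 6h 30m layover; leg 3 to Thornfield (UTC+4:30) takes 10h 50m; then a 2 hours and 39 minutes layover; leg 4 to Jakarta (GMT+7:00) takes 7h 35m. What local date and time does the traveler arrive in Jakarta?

Convert departure to UTC: 17:23 − 8:45 = 08:38 UTC on Oct 25.
Add 4 hours and 55 minutes leg 1 → 13:33 UTC.
Add 7 hours and 26 minutes layover in New Almaty → 20:59 UTC.
Add 14 hours and 30 minutes leg 2 → 11:29 UTC (Oct 26).
Add 6 hours and 30 minutes layover in Saltmere → 17:59 UTC.
Add 10 hours 50 minutes leg 3 → 04:49 UTC (Oct 27).
Add 2 hours and 39 minutes layover in Thornfield → 07:28 UTC.
Add 7 hours and 35 minutes leg 4 → 15:03 UTC.
Jakarta is UTC+7:00, so local arrival = 15:03 + 7:00 = 22:03 on Oct 27.

22:03 on October 27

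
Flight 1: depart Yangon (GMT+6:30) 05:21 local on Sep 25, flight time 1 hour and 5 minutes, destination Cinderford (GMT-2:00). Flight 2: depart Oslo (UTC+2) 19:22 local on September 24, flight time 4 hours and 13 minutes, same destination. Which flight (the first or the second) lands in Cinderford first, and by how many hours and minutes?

the second, by 2 hours 21 minutes

Flight 1 in UTC: 05:21 − 6:30 = 22:51 on Sep 24.
+1 hour 5 minutes → arrive 23:56 UTC on Sep 24.
Flight 2 in UTC: 19:22 − 2:00 = 17:22 on Sep 24.
+4 hours 13 minutes → arrive 21:35 UTC on Sep 24.
Flight 2 lands earlier by 2 hours 21 minutes.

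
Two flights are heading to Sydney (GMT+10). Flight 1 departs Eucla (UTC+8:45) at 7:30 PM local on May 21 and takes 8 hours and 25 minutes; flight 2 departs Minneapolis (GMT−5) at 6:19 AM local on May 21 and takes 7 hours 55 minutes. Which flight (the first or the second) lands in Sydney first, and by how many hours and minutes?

the first, by 4 minutes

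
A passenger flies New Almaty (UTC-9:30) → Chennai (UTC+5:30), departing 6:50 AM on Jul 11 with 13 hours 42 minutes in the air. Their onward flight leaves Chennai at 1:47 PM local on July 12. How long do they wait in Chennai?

Convert departure to UTC: 6:50 AM + 9:30 = 4:20 PM UTC on Jul 11.
Add 13 hours 42 minutes flight time → 6:02 AM UTC (Jul 12).
Chennai is UTC+5:30, so local arrival = 6:02 AM + 5:30 = 11:32 AM on Jul 12.
Layover = 1:47 PM − 11:32 AM = 2 hours 15 minutes.

2 hours 15 minutes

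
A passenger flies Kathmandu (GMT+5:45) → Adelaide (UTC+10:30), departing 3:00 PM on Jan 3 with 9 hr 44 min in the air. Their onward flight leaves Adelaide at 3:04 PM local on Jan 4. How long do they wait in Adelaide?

9 hours 35 minutes

Convert departure to UTC: 3:00 PM − 5:45 = 9:15 AM UTC on Jan 3.
Add 9 hours and 44 minutes flight time → 6:59 PM UTC.
Adelaide is UTC+10:30, so local arrival = 6:59 PM + 10:30 = 5:29 AM on Jan 4.
Layover = 3:04 PM − 5:29 AM = 9 hours 35 minutes.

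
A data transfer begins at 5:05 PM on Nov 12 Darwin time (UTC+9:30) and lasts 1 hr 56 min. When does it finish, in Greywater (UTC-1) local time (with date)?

8:31 AM on November 12

Greywater is 10:30 behind Darwin.
After 1 hour and 56 minutes it is 7:01 PM in Darwin.
Shift by the zone difference: 7:01 PM − 10:30 = 8:31 AM on Nov 12 in Greywater.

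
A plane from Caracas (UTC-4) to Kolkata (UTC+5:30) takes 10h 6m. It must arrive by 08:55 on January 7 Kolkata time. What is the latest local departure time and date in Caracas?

13:19 on January 6

Target arrival in UTC: 08:55 − 5:30 = 03:25 on Jan 7.
Subtract 10 hours and 6 minutes → departure 17:19 UTC on Jan 6.
Caracas is UTC−4:00: 17:19 − 4:00 = 13:19 on Jan 6.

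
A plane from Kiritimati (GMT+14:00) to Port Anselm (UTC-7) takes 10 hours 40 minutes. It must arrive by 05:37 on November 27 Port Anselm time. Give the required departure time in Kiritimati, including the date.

15:57 on November 27

Target arrival in UTC: 05:37 + 7:00 = 12:37 on Nov 27.
Subtract 10 hours 40 minutes → departure 01:57 UTC on Nov 27.
Kiritimati is UTC+14:00: 01:57 + 14:00 = 15:57 on Nov 27.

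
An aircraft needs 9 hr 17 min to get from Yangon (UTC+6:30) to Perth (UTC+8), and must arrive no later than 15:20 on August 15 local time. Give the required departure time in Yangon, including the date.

04:33 on Aug 15

Target arrival in UTC: 15:20 − 8:00 = 07:20 on Aug 15.
Subtract 9 hours and 17 minutes → departure 22:03 UTC on Aug 14.
Yangon is UTC+6:30: 22:03 + 6:30 = 04:33 on Aug 15.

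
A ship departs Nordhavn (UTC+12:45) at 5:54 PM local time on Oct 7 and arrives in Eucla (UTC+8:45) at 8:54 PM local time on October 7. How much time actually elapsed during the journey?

7 hours

Departure in UTC: 5:54 PM − 12:45 = 5:09 AM on Oct 7.
Arrival in UTC: 8:54 PM − 8:45 = 12:09 PM on Oct 7.
Elapsed = 12:09 PM − 5:09 AM = 7 hours.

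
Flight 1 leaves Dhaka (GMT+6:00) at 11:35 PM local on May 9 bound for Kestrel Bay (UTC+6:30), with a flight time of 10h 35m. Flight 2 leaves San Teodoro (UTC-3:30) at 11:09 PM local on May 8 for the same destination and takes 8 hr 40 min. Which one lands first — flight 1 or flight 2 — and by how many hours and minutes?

Flight 1 in UTC: 11:35 PM − 6:00 = 5:35 PM on May 9.
+10 hours 35 minutes → arrive 4:10 AM UTC on May 10.
Flight 2 in UTC: 11:09 PM + 3:30 = 2:39 AM on May 9.
+8 hours 40 minutes → arrive 11:19 AM UTC on May 9.
Flight 2 lands earlier by 16 hours 51 minutes.

the second, by 16 hours 51 minutes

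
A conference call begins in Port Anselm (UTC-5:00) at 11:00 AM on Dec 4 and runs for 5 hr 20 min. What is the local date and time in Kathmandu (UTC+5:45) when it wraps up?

Convert start to UTC: 11:00 AM + 5:00 = 4:00 PM UTC on Dec 4.
Add 5 hours and 20 minutes duration → 9:20 PM UTC.
Kathmandu is UTC+5:45, so local end time = 9:20 PM + 5:45 = 3:05 AM on Dec 5.

3:05 AM on December 5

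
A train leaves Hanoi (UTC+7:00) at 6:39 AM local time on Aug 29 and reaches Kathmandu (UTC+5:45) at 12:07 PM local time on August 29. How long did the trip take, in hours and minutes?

6 hours 43 minutes

Departure in UTC: 6:39 AM − 7:00 = 11:39 PM on Aug 28.
Arrival in UTC: 12:07 PM − 5:45 = 6:22 AM on Aug 29.
Elapsed = 6:22 AM − 11:39 PM (+1 day) = 6 hours 43 minutes.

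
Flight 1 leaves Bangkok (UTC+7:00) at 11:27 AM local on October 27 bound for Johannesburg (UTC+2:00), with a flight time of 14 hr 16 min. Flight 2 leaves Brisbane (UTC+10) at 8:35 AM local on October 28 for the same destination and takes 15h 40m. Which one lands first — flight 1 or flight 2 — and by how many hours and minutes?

Flight 1 in UTC: 11:27 AM − 7:00 = 4:27 AM on Oct 27.
+14 hours 16 minutes → arrive 6:43 PM UTC on Oct 27.
Flight 2 in UTC: 8:35 AM − 10:00 = 10:35 PM on Oct 27.
+15 hours and 40 minutes → arrive 2:15 PM UTC on Oct 28.
Flight 1 lands earlier by 19 hours 32 minutes.

the first, by 19 hours 32 minutes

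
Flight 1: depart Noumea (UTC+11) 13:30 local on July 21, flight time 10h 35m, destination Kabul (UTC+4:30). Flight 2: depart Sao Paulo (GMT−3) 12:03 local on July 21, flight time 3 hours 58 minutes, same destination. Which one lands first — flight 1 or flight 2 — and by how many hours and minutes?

the first, by 5 hours 56 minutes

Flight 1 in UTC: 13:30 − 11:00 = 02:30 on Jul 21.
+10 hours 35 minutes → arrive 13:05 UTC on Jul 21.
Flight 2 in UTC: 12:03 + 3:00 = 15:03 on Jul 21.
+3 hours and 58 minutes → arrive 19:01 UTC on Jul 21.
Flight 1 lands earlier by 5 hours 56 minutes.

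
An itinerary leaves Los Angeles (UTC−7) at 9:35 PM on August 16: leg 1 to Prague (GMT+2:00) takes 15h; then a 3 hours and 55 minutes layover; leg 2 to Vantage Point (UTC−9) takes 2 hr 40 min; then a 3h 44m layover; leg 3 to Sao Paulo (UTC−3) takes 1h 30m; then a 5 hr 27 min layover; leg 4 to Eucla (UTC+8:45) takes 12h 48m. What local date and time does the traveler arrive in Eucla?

Convert departure to UTC: 9:35 PM + 7:00 = 4:35 AM UTC on Aug 17.
Add 15 hours leg 1 → 7:35 PM UTC.
Add 3 hours 55 minutes layover in Prague → 11:30 PM UTC.
Add 2 hours 40 minutes leg 2 → 2:10 AM UTC (Aug 18).
Add 3 hours and 44 minutes layover in Vantage Point → 5:54 AM UTC.
Add 1 hour and 30 minutes leg 3 → 7:24 AM UTC.
Add 5 hours 27 minutes layover in Sao Paulo → 12:51 PM UTC.
Add 12 hours 48 minutes leg 4 → 1:39 AM UTC (Aug 19).
Eucla is UTC+8:45, so local arrival = 1:39 AM + 8:45 = 10:24 AM on Aug 19.

10:24 AM on Aug 19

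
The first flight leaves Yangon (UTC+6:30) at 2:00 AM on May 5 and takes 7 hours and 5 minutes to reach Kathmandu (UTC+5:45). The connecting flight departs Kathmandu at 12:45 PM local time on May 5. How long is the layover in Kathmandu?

4 hours 25 minutes

Convert departure to UTC: 2:00 AM − 6:30 = 7:30 PM UTC on May 4.
Add 7 hours and 5 minutes flight time → 2:35 AM UTC (May 5).
Kathmandu is UTC+5:45, so local arrival = 2:35 AM + 5:45 = 8:20 AM on May 5.
Layover = 12:45 PM − 8:20 AM = 4 hours 25 minutes.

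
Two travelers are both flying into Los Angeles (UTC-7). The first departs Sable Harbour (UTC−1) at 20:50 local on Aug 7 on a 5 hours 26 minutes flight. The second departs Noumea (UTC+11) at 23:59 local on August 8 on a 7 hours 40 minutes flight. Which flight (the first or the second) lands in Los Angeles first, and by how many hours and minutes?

Flight 1 in UTC: 20:50 + 1:00 = 21:50 on Aug 7.
+5 hours 26 minutes → arrive 03:16 UTC on Aug 8.
Flight 2 in UTC: 23:59 − 11:00 = 12:59 on Aug 8.
+7 hours and 40 minutes → arrive 20:39 UTC on Aug 8.
Flight 1 lands earlier by 17 hours 23 minutes.

the first, by 17 hours 23 minutes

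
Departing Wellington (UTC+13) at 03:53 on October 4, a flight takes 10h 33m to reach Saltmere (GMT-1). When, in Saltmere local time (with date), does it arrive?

00:26 on October 4

Saltmere is 14:00 behind Wellington.
After 10 hours 33 minutes it is 14:26 in Wellington.
Shift by the zone difference: 14:26 − 14:00 = 00:26 on Oct 4 in Saltmere.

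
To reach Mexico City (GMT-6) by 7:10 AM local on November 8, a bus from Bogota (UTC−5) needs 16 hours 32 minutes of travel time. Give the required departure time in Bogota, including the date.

3:38 PM on November 7

Target arrival in UTC: 7:10 AM + 6:00 = 1:10 PM on Nov 8.
Subtract 16 hours 32 minutes → departure 8:38 PM UTC on Nov 7.
Bogota is UTC−5:00: 8:38 PM − 5:00 = 3:38 PM on Nov 7.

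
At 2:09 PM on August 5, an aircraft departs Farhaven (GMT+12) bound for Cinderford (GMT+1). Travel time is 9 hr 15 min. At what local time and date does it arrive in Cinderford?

12:24 PM on August 5

Convert departure to UTC: 2:09 PM − 12:00 = 2:09 AM UTC on Aug 5.
Add 9 hours and 15 minutes travel time → 11:24 AM UTC.
Cinderford is UTC+1:00, so local arrival = 11:24 AM + 1:00 = 12:24 PM on Aug 5.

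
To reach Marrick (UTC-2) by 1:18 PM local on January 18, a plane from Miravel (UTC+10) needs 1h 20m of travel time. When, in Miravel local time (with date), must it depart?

Target arrival in UTC: 1:18 PM + 2:00 = 3:18 PM on Jan 18.
Subtract 1 hour 20 minutes → departure 1:58 PM UTC on Jan 18.
Miravel is UTC+10:00: 1:58 PM + 10:00 = 11:58 PM on Jan 18.

11:58 PM on January 18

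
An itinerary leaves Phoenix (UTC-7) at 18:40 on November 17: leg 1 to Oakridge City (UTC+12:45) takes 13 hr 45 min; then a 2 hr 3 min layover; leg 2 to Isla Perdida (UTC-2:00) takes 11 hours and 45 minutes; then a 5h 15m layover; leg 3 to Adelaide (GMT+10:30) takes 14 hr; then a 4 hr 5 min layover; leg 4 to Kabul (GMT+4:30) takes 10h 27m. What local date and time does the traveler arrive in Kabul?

19:30 on November 20

Convert departure to UTC: 18:40 + 7:00 = 01:40 UTC on Nov 18.
Add 13 hours and 45 minutes leg 1 → 15:25 UTC.
Add 2 hours 3 minutes layover in Oakridge City → 17:28 UTC.
Add 11 hours and 45 minutes leg 2 → 05:13 UTC (Nov 19).
Add 5 hours 15 minutes layover in Isla Perdida → 10:28 UTC.
Add 14 hours leg 3 → 00:28 UTC (Nov 20).
Add 4 hours 5 minutes layover in Adelaide → 04:33 UTC.
Add 10 hours 27 minutes leg 4 → 15:00 UTC.
Kabul is UTC+4:30, so local arrival = 15:00 + 4:30 = 19:30 on Nov 20.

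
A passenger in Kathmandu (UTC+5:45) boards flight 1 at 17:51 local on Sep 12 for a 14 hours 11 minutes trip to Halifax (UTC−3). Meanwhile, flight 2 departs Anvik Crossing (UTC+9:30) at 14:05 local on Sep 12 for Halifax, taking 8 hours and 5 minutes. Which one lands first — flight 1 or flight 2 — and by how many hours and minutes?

Flight 1 in UTC: 17:51 − 5:45 = 12:06 on Sep 12.
+14 hours 11 minutes → arrive 02:17 UTC on Sep 13.
Flight 2 in UTC: 14:05 − 9:30 = 04:35 on Sep 12.
+8 hours 5 minutes → arrive 12:40 UTC on Sep 12.
Flight 2 lands earlier by 13 hours 37 minutes.

the second, by 13 hours 37 minutes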